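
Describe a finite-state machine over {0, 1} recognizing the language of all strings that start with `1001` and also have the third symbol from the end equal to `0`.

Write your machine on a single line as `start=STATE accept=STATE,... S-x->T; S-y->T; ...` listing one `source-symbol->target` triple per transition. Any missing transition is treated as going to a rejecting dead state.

start=A; accept=Q,R,S,X; A-0->B; A-1->C; B-0->D; B-1->E; C-0->F; C-1->G; D-0->H; D-1->I; E-0->J; E-1->K; F-0->L; F-1->M; G-0->N; G-1->O; H-0->H; H-1->I; I-0->J; I-1->K; J-0->P; J-1->M; K-0->N; K-1->O; L-0->H; L-1->Q; M-0->J; M-1->K; N-0->P; N-1->M; O-0->N; O-1->O; P-0->H; P-1->I; Q-0->R; Q-1->S; R-0->T; R-1->U; S-0->V; S-1->W; T-0->X; T-1->Q; U-0->R; U-1->S; V-0->T; V-1->U; W-0->V; W-1->W; X-0->X; X-1->Q

Run two small machines in parallel and take their product. One (6 states) tracks whether the input so far still matches the prefix `1001`; the other (15 states) tracks the last 3 symbols read. Each combined state is a pair, one component from each; accept when both components accept.
A 24-state machine:
       0  1 
>  A   B  C 
   B   D  E 
   C   F  G 
   D   H  I 
   E   J  K 
   F   L  M 
   G   N  O 
   H   H  I 
   I   J  K 
   J   P  M 
   K   N  O 
   L   H  Q 
   M   J  K 
   N   P  M 
   O   N  O 
   P   H  I 
 * Q   R  S 
 * R   T  U 
 * S   V  W 
   T   X  Q 
   U   R  S 
   V   T  U 
   W   V  W 
 * X   X  Q 
(> = start, * = accepting)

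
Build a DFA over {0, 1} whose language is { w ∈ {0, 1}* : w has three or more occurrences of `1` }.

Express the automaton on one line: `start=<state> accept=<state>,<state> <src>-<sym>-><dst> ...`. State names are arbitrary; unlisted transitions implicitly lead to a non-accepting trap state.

Count `1`s, saturating at 4: states s0 through s3 mean 0 through 3 `1`s seen; s4 means more than 3. Each `1` increments (capped at s4); other symbols loop. Accept from {s3, s4}.
5 states suffice.
        0   1  
>  s0   s0  s1 
   s1   s1  s2 
   s2   s2  s3 
 * s3   s3  s4 
 * s4   s4  s4 
(> = start, * = accepting)

start=s0 accept=s3,s4 s0-0->s0 s0-1->s1 s1-0->s1 s1-1->s2 s2-0->s2 s2-1->s3 s3-0->s3 s3-1->s4 s4-0->s4 s4-1->s4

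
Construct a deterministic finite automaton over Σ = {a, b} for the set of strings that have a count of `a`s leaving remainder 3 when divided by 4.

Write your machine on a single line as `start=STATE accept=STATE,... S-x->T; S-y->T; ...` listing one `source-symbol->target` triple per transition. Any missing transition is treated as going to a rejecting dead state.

start=q0; accept=q3; q0-a->q1; q0-b->q0; q1-a->q2; q1-b->q1; q2-a->q3; q2-b->q2; q3-a->q0; q3-b->q3

Keep the running count of `a`s modulo 4: each `a` advances along the cycle q0 → q1 → q2 → q3 → q0 while other symbols loop. Accept at q3.
4 states suffice.
        a   b  
>  q0   q1  q0 
   q1   q2  q1 
   q2   q3  q2 
 * q3   q0  q3 
(> = start, * = accepting)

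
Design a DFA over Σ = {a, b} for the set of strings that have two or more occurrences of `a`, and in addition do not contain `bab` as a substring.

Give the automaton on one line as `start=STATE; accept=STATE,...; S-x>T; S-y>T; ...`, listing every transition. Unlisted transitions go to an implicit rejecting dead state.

start=q0; accept=q3,q6,q7; q0-a>q1; q0-b>q2; q1-a>q3; q1-b>q4; q2-a>q5; q2-b>q2; q3-a>q3; q3-b>q6; q4-a>q7; q4-b>q4; q5-a>q3; q5-b>q8; q6-a>q7; q6-b>q6; q7-a>q3; q7-b>q8; q8-a>q8; q8-b>q8

Handle the two conditions separately and then intersect. One (4 states) tracks the count of `a`s, saturating at 3; the other (4 states) tracks partial matches of the forbidden pattern `bab`. Each combined state is a pair, one component from each; accept when both components accept. After merging equivalent states the machine shrinks.
        a   b  
>  q0   q1  q2 
   q1   q3  q4 
   q2   q5  q2 
 * q3   q3  q6 
   q4   q7  q4 
   q5   q3  q8 
 * q6   q7  q6 
 * q7   q3  q8 
   q8   q8  q8 
(> = start, * = accepting)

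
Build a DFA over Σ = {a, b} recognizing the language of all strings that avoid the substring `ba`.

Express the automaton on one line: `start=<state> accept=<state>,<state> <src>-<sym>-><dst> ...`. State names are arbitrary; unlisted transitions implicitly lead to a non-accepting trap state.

start=s0 accept=s0,s1 s0-a->s0 s0-b->s1 s1-a->s2 s1-b->s1 s2-a->s2 s2-b->s2

Track partial matches of the forbidden pattern `ba`. State s2 is a dead state reached once `ba` has occurred; every other state accepts. s0 means no part of `ba` is currently matched.
With 3 states:
        a   b  
>* s0   s0  s1 
 * s1   s2  s1 
   s2   s2  s2 
(> = start, * = accepting)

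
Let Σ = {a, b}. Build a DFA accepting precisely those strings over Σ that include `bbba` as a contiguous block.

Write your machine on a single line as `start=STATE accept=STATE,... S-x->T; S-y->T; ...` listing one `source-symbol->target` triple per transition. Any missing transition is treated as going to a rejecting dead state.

start=q0; accept=q4; q0-a->q0; q0-b->q1; q1-a->q0; q1-b->q2; q2-a->q0; q2-b->q3; q3-a->q4; q3-b->q3; q4-a->q4; q4-b->q4

Track how much of `bbba` has been matched so far: state q0 is no progress, q4 is the absorbing accept state reached once `bbba` has occurred. Intermediate states record partial matches; on a mismatch, fall back to the longest reusable overlap.
With 5 states:
        a   b  
>  q0   q0  q1 
   q1   q0  q2 
   q2   q0  q3 
   q3   q4  q3 
 * q4   q4  q4 
(> = start, * = accepting)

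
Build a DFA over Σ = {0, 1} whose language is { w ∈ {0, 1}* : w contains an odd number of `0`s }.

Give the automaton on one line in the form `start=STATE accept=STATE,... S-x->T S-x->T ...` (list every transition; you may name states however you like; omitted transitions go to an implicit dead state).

Keep the running count of `0`s modulo 2: each `0` advances along the cycle S0 → S1 → S0 while other symbols loop. Accept at S1.
2 states suffice.
        0   1  
>  S0   S1  S0 
 * S1   S0  S1 
(> = start, * = accepting)

start=S0 accept=S1 S0-0->S1 S0-1->S0 S1-0->S0 S1-1->S1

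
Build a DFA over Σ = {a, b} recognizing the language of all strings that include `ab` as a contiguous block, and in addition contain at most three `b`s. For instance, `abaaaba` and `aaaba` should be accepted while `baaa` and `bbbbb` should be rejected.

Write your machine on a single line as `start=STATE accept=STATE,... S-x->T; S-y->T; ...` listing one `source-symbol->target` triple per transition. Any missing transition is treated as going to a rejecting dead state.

start=s0; accept=s3,s6,s9; s0-a->s1; s0-b->s2; s1-a->s1; s1-b->s3; s2-a->s4; s2-b->s5; s3-a->s3; s3-b->s6; s4-a->s4; s4-b->s6; s5-a->s7; s5-b->s8; s6-a->s6; s6-b->s9; s7-a->s7; s7-b->s9; s8-a->s10; s8-b->s11; s9-a->s9; s9-b->s12; s10-a->s10; s10-b->s12; s11-a->s13; s11-b->s11; s12-a->s12; s12-b->s12; s13-a->s13; s13-b->s12

Run two small machines in parallel and take their product. One (3 states) tracks whether and how much of `ab` has been seen; the other (5 states) tracks the count of `b`s, saturating at 4. Each combined state is a pair, one component from each; accept when both components accept.
          a    b  
>  s0     s1   s2 
   s1     s1   s3 
   s2     s4   s5 
 * s3     s3   s6 
   s4     s4   s6 
   s5     s7   s8 
 * s6     s6   s9 
   s7     s7   s9 
   s8    s10  s11 
 * s9     s9  s12 
   s10   s10  s12 
   s11   s13  s11 
   s12   s12  s12 
   s13   s13  s12 
(> = start, * = accepting)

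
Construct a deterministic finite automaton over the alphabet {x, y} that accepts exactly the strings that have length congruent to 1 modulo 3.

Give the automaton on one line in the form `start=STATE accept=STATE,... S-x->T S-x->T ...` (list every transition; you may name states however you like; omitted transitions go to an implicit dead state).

start=s0 accept=s1 s0-x->s1 s0-y->s1 s1-x->s2 s1-y->s2 s2-x->s0 s2-y->s0

Count input length modulo 3: every symbol advances one step around the cycle s0 → s1 → s2 → s0. Accept at s1.
With 3 states:
        x   y  
>  s0   s1  s1 
 * s1   s2  s2 
   s2   s0  s0 
(> = start, * = accepting)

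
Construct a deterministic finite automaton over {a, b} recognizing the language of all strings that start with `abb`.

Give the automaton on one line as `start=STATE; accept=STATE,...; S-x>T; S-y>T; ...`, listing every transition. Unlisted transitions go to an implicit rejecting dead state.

Walk along `abb` while the input agrees: from q0 take `a` to q1, and so on. Any deviation drops to the rejecting sink q4. Once q3 is reached the prefix is confirmed and every continuation is accepted.
5 states suffice.
        a   b  
>  q0   q1  q4 
   q1   q4  q2 
   q2   q4  q3 
 * q3   q3  q3 
   q4   q4  q4 
(> = start, * = accepting)

start=q0; accept=q3; q0-a>q1; q0-b>q4; q1-a>q4; q1-b>q2; q2-a>q4; q2-b>q3; q3-a>q3; q3-b>q3; q4-a>q4; q4-b>q4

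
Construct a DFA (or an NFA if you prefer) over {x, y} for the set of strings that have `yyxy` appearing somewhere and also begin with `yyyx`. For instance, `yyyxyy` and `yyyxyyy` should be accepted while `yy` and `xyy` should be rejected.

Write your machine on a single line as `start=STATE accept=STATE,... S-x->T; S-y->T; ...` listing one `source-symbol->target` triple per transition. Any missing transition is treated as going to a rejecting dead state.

Handle the two conditions separately and then intersect. One (5 states) tracks whether and how much of `yyxy` has been seen; the other (6 states) tracks whether the input so far still matches the prefix `yyyx`. Each combined state is a pair, one component from each; accept when both components accept. After merging equivalent states the machine shrinks.
        x   y  
>  q0   q1  q2 
   q1   q1  q1 
   q2   q1  q3 
   q3   q1  q4 
   q4   q5  q1 
   q5   q6  q7 
   q6   q6  q8 
 * q7   q7  q7 
   q8   q6  q9 
   q9   q5  q9 
(> = start, * = accepting)

start=q0; accept=q7; q0-x->q1; q0-y->q2; q1-x->q1; q1-y->q1; q2-x->q1; q2-y->q3; q3-x->q1; q3-y->q4; q4-x->q5; q4-y->q1; q5-x->q6; q5-y->q7; q6-x->q6; q6-y->q8; q7-x->q7; q7-y->q7; q8-x->q6; q8-y->q9; q9-x->q5; q9-y->q9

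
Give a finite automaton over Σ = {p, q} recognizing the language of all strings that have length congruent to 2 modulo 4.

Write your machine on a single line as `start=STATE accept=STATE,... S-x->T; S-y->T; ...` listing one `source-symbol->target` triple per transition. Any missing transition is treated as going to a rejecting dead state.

start=A; accept=C; A-p->B; A-q->B; B-p->C; B-q->C; C-p->D; C-q->D; D-p->A; D-q->A

Only the length mod 4 matters, so use a 4-cycle: from any state, every input symbol moves to the next state, wrapping D back to A. Mark C accepting.
With 4 states:
       p  q 
>  A   B  B 
   B   C  C 
 * C   D  D 
   D   A  A 
(> = start, * = accepting)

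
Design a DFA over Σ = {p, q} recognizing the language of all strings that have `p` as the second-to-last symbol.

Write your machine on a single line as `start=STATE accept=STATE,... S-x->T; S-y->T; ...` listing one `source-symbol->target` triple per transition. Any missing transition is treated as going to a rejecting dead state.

start=s0; accept=s3,s4; s0-p->s1; s0-q->s2; s1-p->s3; s1-q->s4; s2-p->s5; s2-q->s6; s3-p->s3; s3-q->s4; s4-p->s5; s4-q->s6; s5-p->s3; s5-q->s4; s6-p->s5; s6-q->s6

A DFA must remember the last 2 symbols (since which symbol is second-to-last isn't known until the input ends). Use one state per possible window of the last ≤2 symbols; accept from those whose window starts with `p`.
        p   q  
>  s0   s1  s2 
   s1   s3  s4 
   s2   s5  s6 
 * s3   s3  s4 
 * s4   s5  s6 
   s5   s3  s4 
   s6   s5  s6 
(> = start, * = accepting)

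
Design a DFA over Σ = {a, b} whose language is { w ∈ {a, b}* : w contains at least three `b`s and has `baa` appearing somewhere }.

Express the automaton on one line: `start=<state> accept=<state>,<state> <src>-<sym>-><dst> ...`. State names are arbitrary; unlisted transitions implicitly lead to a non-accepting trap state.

start=q0 accept=q10,q12 q0-a->q0 q0-b->q1 q1-a->q2 q1-b->q3 q2-a->q4 q2-b->q3 q3-a->q5 q3-b->q6 q4-a->q4 q4-b->q7 q5-a->q7 q5-b->q6 q6-a->q8 q6-b->q9 q7-a->q7 q7-b->q10 q8-a->q10 q8-b->q9 q9-a->q11 q9-b->q9 q10-a->q10 q10-b->q12 q11-a->q12 q11-b->q9 q12-a->q12 q12-b->q12

Run two small machines in parallel and take their product. One (5 states) tracks the count of `b`s, saturating at 4; the other (4 states) tracks whether and how much of `baa` has been seen. Each combined state is a pair, one component from each; accept when both components accept.
13 states suffice.
          a    b  
>  q0     q0   q1 
   q1     q2   q3 
   q2     q4   q3 
   q3     q5   q6 
   q4     q4   q7 
   q5     q7   q6 
   q6     q8   q9 
   q7     q7  q10 
   q8    q10   q9 
   q9    q11   q9 
 * q10   q10  q12 
   q11   q12   q9 
 * q12   q12  q12 
(> = start, * = accepting)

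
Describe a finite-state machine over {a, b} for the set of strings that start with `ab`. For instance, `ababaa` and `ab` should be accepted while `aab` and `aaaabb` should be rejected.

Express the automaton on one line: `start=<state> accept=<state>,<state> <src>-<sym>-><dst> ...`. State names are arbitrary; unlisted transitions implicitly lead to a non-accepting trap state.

Walk along `ab` while the input agrees: from q0 take `a` to q1, and so on. Any deviation drops to the rejecting sink q3. Once q2 is reached the prefix is confirmed and every continuation is accepted.
4 states suffice.
        a   b  
>  q0   q1  q3 
   q1   q3  q2 
 * q2   q2  q2 
   q3   q3  q3 
(> = start, * = accepting)

start=q0 accept=q2 q0-a->q1 q0-b->q3 q1-a->q3 q1-b->q2 q2-a->q2 q2-b->q2 q3-a->q3 q3-b->q3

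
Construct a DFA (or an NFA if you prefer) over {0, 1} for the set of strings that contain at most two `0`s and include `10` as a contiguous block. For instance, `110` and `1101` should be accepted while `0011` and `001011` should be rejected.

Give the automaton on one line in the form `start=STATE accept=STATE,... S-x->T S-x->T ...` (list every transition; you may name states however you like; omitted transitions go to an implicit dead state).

Handle the two conditions separately and then intersect. One (4 states) tracks the count of `0`s, saturating at 3; the other (3 states) tracks whether and how much of `10` has been seen. Each combined state is a pair, one component from each; accept when both components accept. Minimizing collapses redundant product states.
With 7 states:
        0   1  
>  q0   q1  q2 
   q1   q3  q4 
   q2   q5  q2 
   q3   q3  q3 
   q4   q6  q4 
 * q5   q6  q5 
 * q6   q3  q6 
(> = start, * = accepting)

start=q0 accept=q5,q6 q0-0->q1 q0-1->q2 q1-0->q3 q1-1->q4 q2-0->q5 q2-1->q2 q3-0->q3 q3-1->q3 q4-0->q6 q4-1->q4 q5-0->q6 q5-1->q5 q6-0->q3 q6-1->q6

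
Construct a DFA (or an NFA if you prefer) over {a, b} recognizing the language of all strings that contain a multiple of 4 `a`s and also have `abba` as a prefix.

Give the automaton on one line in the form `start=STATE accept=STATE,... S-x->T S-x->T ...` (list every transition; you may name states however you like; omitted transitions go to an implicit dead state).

start=S0 accept=S7 S0-a->S1 S0-b->S2 S1-a->S2 S1-b->S3 S2-a->S2 S2-b->S2 S3-a->S2 S3-b->S4 S4-a->S5 S4-b->S2 S5-a->S6 S5-b->S5 S6-a->S7 S6-b->S6 S7-a->S8 S7-b->S7 S8-a->S5 S8-b->S8

Run two small machines in parallel and take their product. The first has 4 states tracking the count of `a`s modulo 4; the second has 6 states tracking whether the input so far still matches the prefix `abba`. A product state is a pair (one from each), accepting exactly when both do. Minimizing collapses redundant product states.
With 9 states:
        a   b  
>  S0   S1  S2 
   S1   S2  S3 
   S2   S2  S2 
   S3   S2  S4 
   S4   S5  S2 
   S5   S6  S5 
   S6   S7  S6 
 * S7   S8  S7 
   S8   S5  S8 
(> = start, * = accepting)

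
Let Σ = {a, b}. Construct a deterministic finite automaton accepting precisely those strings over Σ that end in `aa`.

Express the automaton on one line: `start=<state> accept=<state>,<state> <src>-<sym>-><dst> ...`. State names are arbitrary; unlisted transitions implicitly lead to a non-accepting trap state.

Remember how much of `aa` the current input suffix matches. State q0 means no match yet; q1 means the last symbol is `a`; q2 means the last 2 symbols are `aa`. Only q2 accepts. On a mismatch, fall back to the longest proper suffix that is still a prefix of `aa`.
With 3 states:
        a   b  
>  q0   q1  q0 
   q1   q2  q0 
 * q2   q2  q0 
(> = start, * = accepting)

start=q0 accept=q2 q0-a->q1 q0-b->q0 q1-a->q2 q1-b->q0 q2-a->q2 q2-b->q0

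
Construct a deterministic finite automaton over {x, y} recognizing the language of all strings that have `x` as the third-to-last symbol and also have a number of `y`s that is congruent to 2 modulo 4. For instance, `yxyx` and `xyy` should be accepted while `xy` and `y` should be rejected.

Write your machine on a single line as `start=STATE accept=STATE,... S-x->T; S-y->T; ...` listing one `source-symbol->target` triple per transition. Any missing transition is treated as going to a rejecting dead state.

start=q0; accept=q6,q11,q12,q14; q0-x->q1; q0-y->q2; q1-x->q1; q1-y->q3; q2-x->q4; q2-y->q5; q3-x->q4; q3-y->q6; q4-x->q7; q4-y->q8; q5-x->q9; q5-y->q10; q6-x->q9; q6-y->q10; q7-x->q7; q7-y->q11; q8-x->q12; q8-y->q10; q9-x->q13; q9-y->q10; q10-x->q10; q10-y->q0; q11-x->q12; q11-y->q10; q12-x->q13; q12-y->q10; q13-x->q14; q13-y->q10; q14-x->q14; q14-y->q10

Build one automaton per condition and run them in lockstep. One (15 states) tracks the last 3 symbols read; the other (4 states) tracks the count of `y`s modulo 4. Each combined state is a pair, one component from each; accept when both components accept. Minimizing collapses redundant product states.
With 15 states:
          x    y  
>  q0     q1   q2 
   q1     q1   q3 
   q2     q4   q5 
   q3     q4   q6 
   q4     q7   q8 
   q5     q9  q10 
 * q6     q9  q10 
   q7     q7  q11 
   q8    q12  q10 
   q9    q13  q10 
   q10   q10   q0 
 * q11   q12  q10 
 * q12   q13  q10 
   q13   q14  q10 
 * q14   q14  q10 
(> = start, * = accepting)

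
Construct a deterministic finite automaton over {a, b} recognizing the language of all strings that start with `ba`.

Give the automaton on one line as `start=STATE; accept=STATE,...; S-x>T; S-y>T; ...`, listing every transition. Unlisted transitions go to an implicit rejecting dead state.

Check the first 2 symbols one by one: q0 through q1 record how many have matched `ba` so far; any wrong symbol goes to the dead state q3. After all 2 match we enter the accepting sink q2.
        a   b  
>  q0   q3  q1 
   q1   q2  q3 
 * q2   q2  q2 
   q3   q3  q3 
(> = start, * = accepting)

start=q0; accept=q2; q0-a>q3; q0-b>q1; q1-a>q2; q1-b>q3; q2-a>q2; q2-b>q2; q3-a>q3; q3-b>q3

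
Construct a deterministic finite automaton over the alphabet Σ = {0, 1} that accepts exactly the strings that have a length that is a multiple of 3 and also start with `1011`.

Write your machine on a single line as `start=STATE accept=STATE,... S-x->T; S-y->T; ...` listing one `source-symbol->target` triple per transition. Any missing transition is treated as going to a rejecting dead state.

start=S0; accept=S7; S0-0->S1; S0-1->S2; S1-0->S1; S1-1->S1; S2-0->S3; S2-1->S1; S3-0->S1; S3-1->S4; S4-0->S1; S4-1->S5; S5-0->S6; S5-1->S6; S6-0->S7; S6-1->S7; S7-0->S5; S7-1->S5

Run two small machines in parallel and take their product. The first has 3 states tracking the input length modulo 3; the second has 6 states tracking whether the input so far still matches the prefix `1011`. A product state is a pair (one from each), accepting exactly when both do. Minimizing collapses redundant product states.
8 states suffice.
        0   1  
>  S0   S1  S2 
   S1   S1  S1 
   S2   S3  S1 
   S3   S1  S4 
   S4   S1  S5 
   S5   S6  S6 
   S6   S7  S7 
 * S7   S5  S5 
(> = start, * = accepting)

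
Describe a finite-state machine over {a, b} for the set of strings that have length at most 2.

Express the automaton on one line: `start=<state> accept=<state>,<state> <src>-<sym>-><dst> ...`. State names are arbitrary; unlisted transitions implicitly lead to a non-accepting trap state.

start=s0 accept=s0,s1,s2 s0-a->s1 s0-b->s1 s1-a->s2 s1-b->s2 s2-a->s3 s2-b->s3 s3-a->s3 s3-b->s3

Count input length up to 3: every symbol moves from s0 toward s3, which means 'more than 2' and absorbs. Accept from {s0, s1, s2}.
A 4-state machine:
        a   b  
>* s0   s1  s1 
 * s1   s2  s2 
 * s2   s3  s3 
   s3   s3  s3 
(> = start, * = accepting)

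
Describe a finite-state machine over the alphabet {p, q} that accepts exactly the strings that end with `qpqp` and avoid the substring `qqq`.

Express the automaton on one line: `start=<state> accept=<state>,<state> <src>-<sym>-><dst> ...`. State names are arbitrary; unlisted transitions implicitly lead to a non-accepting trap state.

start=A accept=G A-p->A A-q->B B-p->C B-q->D C-p->A C-q->E D-p->C D-q->F E-p->G E-q->D F-p->H F-q->F G-p->A G-q->E H-p->I H-q->J I-p->I I-q->F J-p->K J-q->F K-p->I K-q->J

Build one automaton per condition and run them in lockstep. The first has 5 states tracking how much of the suffix `qpqp` has currently been matched; the second has 4 states tracking partial matches of the forbidden pattern `qqq`. A product state is a pair (one from each), accepting exactly when both do.
An 11-state machine:
       p  q 
>  A   A  B 
   B   C  D 
   C   A  E 
   D   C  F 
   E   G  D 
   F   H  F 
 * G   A  E 
   H   I  J 
   I   I  F 
   J   K  F 
   K   I  J 
(> = start, * = accepting)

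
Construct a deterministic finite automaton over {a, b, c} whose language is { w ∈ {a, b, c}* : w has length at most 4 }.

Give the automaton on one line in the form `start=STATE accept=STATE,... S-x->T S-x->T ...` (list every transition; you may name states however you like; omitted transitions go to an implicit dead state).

Count input length up to 5: every symbol moves from q0 toward q5, which means 'more than 4' and absorbs. Accept from {q0, q1, q2, q3, q4}.
With 6 states:
        a   b   c  
>* q0   q1  q1  q1 
 * q1   q2  q2  q2 
 * q2   q3  q3  q3 
 * q3   q4  q4  q4 
 * q4   q5  q5  q5 
   q5   q5  q5  q5 
(> = start, * = accepting)

start=q0 accept=q0,q1,q2,q3,q4 q0-a->q1 q0-b->q1 q0-c->q1 q1-a->q2 q1-b->q2 q1-c->q2 q2-a->q3 q2-b->q3 q2-c->q3 q3-a->q4 q3-b->q4 q3-c->q4 q4-a->q5 q4-b->q5 q4-c->q5 q5-a->q5 q5-b->q5 q5-c->q5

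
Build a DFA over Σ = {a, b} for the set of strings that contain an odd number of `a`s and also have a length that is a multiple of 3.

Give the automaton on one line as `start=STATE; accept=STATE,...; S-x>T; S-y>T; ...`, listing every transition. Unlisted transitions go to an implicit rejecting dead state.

Handle the two conditions separately and then intersect. The first has 2 states tracking the count of `a`s modulo 2; the second has 3 states tracking the input length modulo 3. A product state is a pair (one from each), accepting exactly when both do.
6 states suffice.
        a   b  
>  q0   q1  q2 
   q1   q3  q4 
   q2   q4  q3 
   q3   q5  q0 
   q4   q0  q5 
 * q5   q2  q1 
(> = start, * = accepting)

start=q0; accept=q5; q0-a>q1; q0-b>q2; q1-a>q3; q1-b>q4; q2-a>q4; q2-b>q3; q3-a>q5; q3-b>q0; q4-a>q0; q4-b>q5; q5-a>q2; q5-b>q1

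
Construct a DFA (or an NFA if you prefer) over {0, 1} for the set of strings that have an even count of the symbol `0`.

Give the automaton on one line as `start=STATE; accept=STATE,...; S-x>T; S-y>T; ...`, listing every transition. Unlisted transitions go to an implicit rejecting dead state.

Keep the running count of `0`s modulo 2: each `0` advances along the cycle q0 → q1 → q0 while other symbols loop. Accept at q0.
A 2-state machine:
        0   1  
>* q0   q1  q0 
   q1   q0  q1 
(> = start, * = accepting)

start=q0; accept=q0; q0-0>q1; q0-1>q0; q1-0>q0; q1-1>q1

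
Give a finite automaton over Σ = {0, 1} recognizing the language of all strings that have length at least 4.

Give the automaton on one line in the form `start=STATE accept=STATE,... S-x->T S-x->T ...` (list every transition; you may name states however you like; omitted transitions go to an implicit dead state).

We only need to distinguish lengths 0, 1, …, 4, and '>4'. Chain q0 → q1 → q2 → q3 → q4 → q5 on every symbol, with q5 looping. Accepting states: {q4, q5}.
        0   1  
>  q0   q1  q1 
   q1   q2  q2 
   q2   q3  q3 
   q3   q4  q4 
 * q4   q5  q5 
 * q5   q5  q5 
(> = start, * = accepting)

start=q0 accept=q4,q5 q0-0->q1 q0-1->q1 q1-0->q2 q1-1->q2 q2-0->q3 q2-1->q3 q3-0->q4 q3-1->q4 q4-0->q5 q4-1->q5 q5-0->q5 q5-1->q5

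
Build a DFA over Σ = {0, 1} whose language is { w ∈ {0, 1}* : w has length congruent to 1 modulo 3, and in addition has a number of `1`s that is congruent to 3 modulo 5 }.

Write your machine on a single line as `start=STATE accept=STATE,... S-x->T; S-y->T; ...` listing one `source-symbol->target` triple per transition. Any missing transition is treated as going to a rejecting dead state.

start=A; accept=K; A-0->B; A-1->C; B-0->D; B-1->E; C-0->E; C-1->F; D-0->A; D-1->G; E-0->G; E-1->H; F-0->H; F-1->I; G-0->C; G-1->J; H-0->J; H-1->K; I-0->K; I-1->L; J-0->F; J-1->M; K-0->M; K-1->N; L-0->N; L-1->D; M-0->I; M-1->O; N-0->O; N-1->A; O-0->L; O-1->B

Build one automaton per condition and run them in lockstep. One (3 states) tracks the input length modulo 3; the other (5 states) tracks the count of `1`s modulo 5. Each combined state is a pair, one component from each; accept when both components accept.
With 15 states:
       0  1 
>  A   B  C 
   B   D  E 
   C   E  F 
   D   A  G 
   E   G  H 
   F   H  I 
   G   C  J 
   H   J  K 
   I   K  L 
   J   F  M 
 * K   M  N 
   L   N  D 
   M   I  O 
   N   O  A 
   O   L  B 
(> = start, * = accepting)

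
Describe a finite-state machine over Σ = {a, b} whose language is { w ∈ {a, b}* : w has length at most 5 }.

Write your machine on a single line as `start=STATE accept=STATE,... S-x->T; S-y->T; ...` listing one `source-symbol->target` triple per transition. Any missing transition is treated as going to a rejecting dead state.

We only need to distinguish lengths 0, 1, …, 5, and '>5'. Chain s0 → s1 → s2 → s3 → s4 → s5 → s6 on every symbol, with s6 looping. Accepting states: {s0, s1, s2, s3, s4, s5}.
        a   b  
>* s0   s1  s1 
 * s1   s2  s2 
 * s2   s3  s3 
 * s3   s4  s4 
 * s4   s5  s5 
 * s5   s6  s6 
   s6   s6  s6 
(> = start, * = accepting)

start=s0; accept=s0,s1,s2,s3,s4,s5; s0-a->s1; s0-b->s1; s1-a->s2; s1-b->s2; s2-a->s3; s2-b->s3; s3-a->s4; s3-b->s4; s4-a->s5; s4-b->s5; s5-a->s6; s5-b->s6; s6-a->s6; s6-b->s6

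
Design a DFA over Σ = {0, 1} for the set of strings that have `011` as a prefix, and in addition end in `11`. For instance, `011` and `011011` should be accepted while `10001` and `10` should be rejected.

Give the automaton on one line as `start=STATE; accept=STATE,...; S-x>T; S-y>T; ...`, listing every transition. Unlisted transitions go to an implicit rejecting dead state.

start=q0; accept=q6; q0-0>q1; q0-1>q2; q1-0>q3; q1-1>q4; q2-0>q3; q2-1>q5; q3-0>q3; q3-1>q2; q4-0>q3; q4-1>q6; q5-0>q3; q5-1>q5; q6-0>q7; q6-1>q6; q7-0>q7; q7-1>q8; q8-0>q7; q8-1>q6

Run two small machines in parallel and take their product. The first has 5 states tracking whether the input so far still matches the prefix `011`; the second has 3 states tracking how much of the suffix `11` has currently been matched. A product state is a pair (one from each), accepting exactly when both do.
A 9-state machine:
        0   1  
>  q0   q1  q2 
   q1   q3  q4 
   q2   q3  q5 
   q3   q3  q2 
   q4   q3  q6 
   q5   q3  q5 
 * q6   q7  q6 
   q7   q7  q8 
   q8   q7  q6 
(> = start, * = accepting)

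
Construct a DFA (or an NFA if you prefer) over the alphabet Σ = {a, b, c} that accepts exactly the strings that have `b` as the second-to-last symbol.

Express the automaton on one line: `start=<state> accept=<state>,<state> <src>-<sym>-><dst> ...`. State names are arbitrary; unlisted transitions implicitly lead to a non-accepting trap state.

A DFA must remember the last 2 symbols (since which symbol is second-to-last isn't known until the input ends). Use one state per possible window of the last ≤2 symbols; accept from those whose window starts with `b`.
          a    b    c  
>  s0     s1   s2   s3 
   s1     s4   s5   s6 
   s2     s7   s8   s9 
   s3    s10  s11  s12 
   s4     s4   s5   s6 
   s5     s7   s8   s9 
   s6    s10  s11  s12 
 * s7     s4   s5   s6 
 * s8     s7   s8   s9 
 * s9    s10  s11  s12 
   s10    s4   s5   s6 
   s11    s7   s8   s9 
   s12   s10  s11  s12 
(> = start, * = accepting)

start=s0 accept=s7,s8,s9 s0-a->s1 s0-b->s2 s0-c->s3 s1-a->s4 s1-b->s5 s1-c->s6 s2-a->s7 s2-b->s8 s2-c->s9 s3-a->s10 s3-b->s11 s3-c->s12 s4-a->s4 s4-b->s5 s4-c->s6 s5-a->s7 s5-b->s8 s5-c->s9 s6-a->s10 s6-b->s11 s6-c->s12 s7-a->s4 s7-b->s5 s7-c->s6 s8-a->s7 s8-b->s8 s8-c->s9 s9-a->s10 s9-b->s11 s9-c->s12 s10-a->s4 s10-b->s5 s10-c->s6 s11-a->s7 s11-b->s8 s11-c->s9 s12-a->s10 s12-b->s11 s12-c->s12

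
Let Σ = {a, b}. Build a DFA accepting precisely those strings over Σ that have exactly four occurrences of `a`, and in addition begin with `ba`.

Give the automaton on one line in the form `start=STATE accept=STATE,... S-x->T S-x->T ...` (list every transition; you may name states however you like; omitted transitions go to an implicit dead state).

start=S0 accept=S6 S0-a->S1 S0-b->S2 S1-a->S1 S1-b->S1 S2-a->S3 S2-b->S1 S3-a->S4 S3-b->S3 S4-a->S5 S4-b->S4 S5-a->S6 S5-b->S5 S6-a->S1 S6-b->S6

Build one automaton per condition and run them in lockstep. One (6 states) tracks the count of `a`s, saturating at 5; the other (4 states) tracks whether the input so far still matches the prefix `ba`. Each combined state is a pair, one component from each; accept when both components accept. Equivalent product states are then merged.
        a   b  
>  S0   S1  S2 
   S1   S1  S1 
   S2   S3  S1 
   S3   S4  S3 
   S4   S5  S4 
   S5   S6  S5 
 * S6   S1  S6 
(> = start, * = accepting)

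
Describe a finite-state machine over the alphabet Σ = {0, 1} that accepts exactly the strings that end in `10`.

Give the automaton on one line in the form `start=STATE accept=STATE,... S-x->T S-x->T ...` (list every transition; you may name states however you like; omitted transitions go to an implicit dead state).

start=s0 accept=s2 s0-0->s0 s0-1->s1 s1-0->s2 s1-1->s1 s2-0->s0 s2-1->s1

Remember how much of `10` the current input suffix matches. State s0 means no match yet; s1 means the last symbol is `1`; s2 means the last 2 symbols are `10`. Only s2 accepts. On a mismatch, fall back to the longest proper suffix that is still a prefix of `10`.
A 3-state machine:
        0   1  
>  s0   s0  s1 
   s1   s2  s1 
 * s2   s0  s1 
(> = start, * = accepting)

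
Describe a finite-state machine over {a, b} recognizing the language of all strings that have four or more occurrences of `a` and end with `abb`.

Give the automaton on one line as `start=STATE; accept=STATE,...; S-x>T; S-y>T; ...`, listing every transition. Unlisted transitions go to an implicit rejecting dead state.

Run two small machines in parallel and take their product. The first has 6 states tracking the count of `a`s, saturating at 5; the second has 4 states tracking how much of the suffix `abb` has currently been matched. A product state is a pair (one from each), accepting exactly when both do. After merging equivalent states the machine shrinks.
A 7-state machine:
        a   b  
>  S0   S1  S0 
   S1   S2  S1 
   S2   S3  S2 
   S3   S4  S3 
   S4   S4  S5 
   S5   S4  S6 
 * S6   S4  S3 
(> = start, * = accepting)

start=S0; accept=S6; S0-a>S1; S0-b>S0; S1-a>S2; S1-b>S1; S2-a>S3; S2-b>S2; S3-a>S4; S3-b>S3; S4-a>S4; S4-b>S5; S5-a>S4; S5-b>S6; S6-a>S4; S6-b>S3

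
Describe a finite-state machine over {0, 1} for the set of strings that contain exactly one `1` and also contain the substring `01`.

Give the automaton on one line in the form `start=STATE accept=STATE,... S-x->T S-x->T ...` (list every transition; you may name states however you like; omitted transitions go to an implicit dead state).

Run two small machines in parallel and take their product. The first has 3 states tracking the count of `1`s, saturating at 2; the second has 3 states tracking whether and how much of `01` has been seen. A product state is a pair (one from each), accepting exactly when both do.
        0   1  
>  q0   q1  q2 
   q1   q1  q3 
   q2   q4  q5 
 * q3   q3  q6 
   q4   q4  q6 
   q5   q7  q5 
   q6   q6  q6 
   q7   q7  q6 
(> = start, * = accepting)

start=q0 accept=q3 q0-0->q1 q0-1->q2 q1-0->q1 q1-1->q3 q2-0->q4 q2-1->q5 q3-0->q3 q3-1->q6 q4-0->q4 q4-1->q6 q5-0->q7 q5-1->q5 q6-0->q6 q6-1->q6 q7-0->q7 q7-1->q6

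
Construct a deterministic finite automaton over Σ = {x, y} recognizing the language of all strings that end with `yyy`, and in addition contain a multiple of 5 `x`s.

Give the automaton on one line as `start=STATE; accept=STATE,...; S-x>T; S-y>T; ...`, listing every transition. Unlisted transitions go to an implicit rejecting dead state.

Run two small machines in parallel and take their product. One (4 states) tracks how much of the suffix `yyy` has currently been matched; the other (5 states) tracks the count of `x`s modulo 5. Each combined state is a pair, one component from each; accept when both components accept. Equivalent product states are then merged.
       x  y 
>  A   B  C 
   B   D  B 
   C   B  E 
   D   F  D 
   E   B  G 
   F   H  F 
 * G   B  G 
   H   A  H 
(> = start, * = accepting)

start=A; accept=G; A-x>B; A-y>C; B-x>D; B-y>B; C-x>B; C-y>E; D-x>F; D-y>D; E-x>B; E-y>G; F-x>H; F-y>F; G-x>B; G-y>G; H-x>A; H-y>H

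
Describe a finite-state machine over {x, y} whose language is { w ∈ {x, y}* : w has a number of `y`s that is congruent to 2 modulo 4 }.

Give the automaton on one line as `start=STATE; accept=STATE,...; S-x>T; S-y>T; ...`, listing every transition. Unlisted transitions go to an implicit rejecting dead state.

start=q0; accept=q2; q0-x>q0; q0-y>q1; q1-x>q1; q1-y>q2; q2-x>q2; q2-y>q3; q3-x>q3; q3-y>q0

Keep the running count of `y`s modulo 4: each `y` advances along the cycle q0 → q1 → q2 → q3 → q0 while other symbols loop. Accept at q2.
With 4 states:
        x   y  
>  q0   q0  q1 
   q1   q1  q2 
 * q2   q2  q3 
   q3   q3  q0 
(> = start, * = accepting)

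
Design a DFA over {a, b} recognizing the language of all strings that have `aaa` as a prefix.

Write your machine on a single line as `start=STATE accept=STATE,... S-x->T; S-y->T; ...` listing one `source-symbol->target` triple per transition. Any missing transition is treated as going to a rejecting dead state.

start=q0; accept=q3; q0-a->q1; q0-b->q4; q1-a->q2; q1-b->q4; q2-a->q3; q2-b->q4; q3-a->q3; q3-b->q3; q4-a->q4; q4-b->q4

Walk along `aaa` while the input agrees: from q0 take `a` to q1, and so on. Any deviation drops to the rejecting sink q4. Once q3 is reached the prefix is confirmed and every continuation is accepted.
5 states suffice.
        a   b  
>  q0   q1  q4 
   q1   q2  q4 
   q2   q3  q4 
 * q3   q3  q3 
   q4   q4  q4 
(> = start, * = accepting)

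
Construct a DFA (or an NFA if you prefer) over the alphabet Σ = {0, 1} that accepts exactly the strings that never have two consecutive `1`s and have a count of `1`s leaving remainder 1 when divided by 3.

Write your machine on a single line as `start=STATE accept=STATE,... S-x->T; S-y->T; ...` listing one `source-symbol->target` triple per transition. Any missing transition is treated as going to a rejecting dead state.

Run two small machines in parallel and take their product. The first has 3 states tracking partial matches of the forbidden pattern `11`; the second has 3 states tracking the count of `1`s modulo 3. A product state is a pair (one from each), accepting exactly when both do.
A 9-state machine:
        0   1  
>  s0   s0  s1 
 * s1   s2  s3 
 * s2   s2  s4 
   s3   s3  s5 
   s4   s6  s5 
   s5   s5  s7 
   s6   s6  s8 
   s7   s7  s3 
   s8   s0  s7 
(> = start, * = accepting)

start=s0; accept=s1,s2; s0-0->s0; s0-1->s1; s1-0->s2; s1-1->s3; s2-0->s2; s2-1->s4; s3-0->s3; s3-1->s5; s4-0->s6; s4-1->s5; s5-0->s5; s5-1->s7; s6-0->s6; s6-1->s8; s7-0->s7; s7-1->s3; s8-0->s0; s8-1->s7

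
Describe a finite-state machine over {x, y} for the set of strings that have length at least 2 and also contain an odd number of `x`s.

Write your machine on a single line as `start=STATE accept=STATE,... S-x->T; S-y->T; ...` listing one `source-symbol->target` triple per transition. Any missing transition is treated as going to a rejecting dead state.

start=q0; accept=q3; q0-x->q1; q0-y->q2; q1-x->q2; q1-y->q3; q2-x->q3; q2-y->q2; q3-x->q2; q3-y->q3

Handle the two conditions separately and then intersect. One (4 states) tracks the input length, saturating at 3; the other (2 states) tracks the count of `x`s modulo 2. Each combined state is a pair, one component from each; accept when both components accept. After merging equivalent states the machine shrinks.
4 states suffice.
        x   y  
>  q0   q1  q2 
   q1   q2  q3 
   q2   q3  q2 
 * q3   q2  q3 
(> = start, * = accepting)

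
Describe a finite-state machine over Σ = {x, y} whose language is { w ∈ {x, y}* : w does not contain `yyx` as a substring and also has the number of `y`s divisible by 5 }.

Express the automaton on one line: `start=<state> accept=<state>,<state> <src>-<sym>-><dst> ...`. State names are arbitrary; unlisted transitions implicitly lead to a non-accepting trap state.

start=q0 accept=q0,q12,q19 q0-x->q0 q0-y->q1 q1-x->q2 q1-y->q3 q2-x->q2 q2-y->q4 q3-x->q5 q3-y->q6 q4-x->q7 q4-y->q6 q5-x->q5 q5-y->q8 q6-x->q8 q6-y->q9 q7-x->q7 q7-y->q10 q8-x->q8 q8-y->q11 q9-x->q11 q9-y->q12 q10-x->q13 q10-y->q9 q11-x->q11 q11-y->q14 q12-x->q14 q12-y->q15 q13-x->q13 q13-y->q16 q14-x->q14 q14-y->q17 q15-x->q17 q15-y->q3 q16-x->q18 q16-y->q12 q17-x->q17 q17-y->q5 q18-x->q18 q18-y->q19 q19-x->q0 q19-y->q15

Handle the two conditions separately and then intersect. One (4 states) tracks partial matches of the forbidden pattern `yyx`; the other (5 states) tracks the count of `y`s modulo 5. Each combined state is a pair, one component from each; accept when both components accept.
With 20 states:
          x    y  
>* q0     q0   q1 
   q1     q2   q3 
   q2     q2   q4 
   q3     q5   q6 
   q4     q7   q6 
   q5     q5   q8 
   q6     q8   q9 
   q7     q7  q10 
   q8     q8  q11 
   q9    q11  q12 
   q10   q13   q9 
   q11   q11  q14 
 * q12   q14  q15 
   q13   q13  q16 
   q14   q14  q17 
   q15   q17   q3 
   q16   q18  q12 
   q17   q17   q5 
   q18   q18  q19 
 * q19    q0  q15 
(> = start, * = accepting)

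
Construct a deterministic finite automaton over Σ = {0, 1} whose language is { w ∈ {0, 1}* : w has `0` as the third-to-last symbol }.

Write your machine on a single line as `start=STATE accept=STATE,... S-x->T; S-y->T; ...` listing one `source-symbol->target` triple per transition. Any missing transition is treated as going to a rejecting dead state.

start=q0; accept=q7,q8,q9,q10; q0-0->q1; q0-1->q2; q1-0->q3; q1-1->q4; q2-0->q5; q2-1->q6; q3-0->q7; q3-1->q8; q4-0->q9; q4-1->q10; q5-0->q11; q5-1->q12; q6-0->q13; q6-1->q14; q7-0->q7; q7-1->q8; q8-0->q9; q8-1->q10; q9-0->q11; q9-1->q12; q10-0->q13; q10-1->q14; q11-0->q7; q11-1->q8; q12-0->q9; q12-1->q10; q13-0->q11; q13-1->q12; q14-0->q13; q14-1->q14

Because acceptance depends on a position counted from the end, the machine has to buffer the most recent 3 symbols. Make each state the string of the last up-to-3 symbols read; on input `x` shift the window left and append `x`. Accept when the buffered window has length 3 and begins with `0`.
15 states suffice.
          0    1  
>  q0     q1   q2 
   q1     q3   q4 
   q2     q5   q6 
   q3     q7   q8 
   q4     q9  q10 
   q5    q11  q12 
   q6    q13  q14 
 * q7     q7   q8 
 * q8     q9  q10 
 * q9    q11  q12 
 * q10   q13  q14 
   q11    q7   q8 
   q12    q9  q10 
   q13   q11  q12 
   q14   q13  q14 
(> = start, * = accepting)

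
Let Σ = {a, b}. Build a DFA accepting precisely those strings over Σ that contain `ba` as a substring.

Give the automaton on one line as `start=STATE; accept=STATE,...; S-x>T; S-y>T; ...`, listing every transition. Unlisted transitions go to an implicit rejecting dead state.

States q0..q1 record the length of the longest prefix of `ba` that matches the current input suffix. Reaching q2 means `ba` has been seen, and we stay there forever. Accept from q2.
A 3-state machine:
        a   b  
>  q0   q0  q1 
   q1   q2  q1 
 * q2   q2  q2 
(> = start, * = accepting)

start=q0; accept=q2; q0-a>q0; q0-b>q1; q1-a>q2; q1-b>q1; q2-a>q2; q2-b>q2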